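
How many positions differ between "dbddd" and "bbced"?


Comparing "dbddd" and "bbced" position by position:
  Position 0: 'd' vs 'b' => DIFFER
  Position 1: 'b' vs 'b' => same
  Position 2: 'd' vs 'c' => DIFFER
  Position 3: 'd' vs 'e' => DIFFER
  Position 4: 'd' vs 'd' => same
Positions that differ: 3

3


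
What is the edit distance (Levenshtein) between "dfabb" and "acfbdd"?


Computing edit distance: "dfabb" -> "acfbdd"
DP table:
           a    c    f    b    d    d
      0    1    2    3    4    5    6
  d   1    1    2    3    4    4    5
  f   2    2    2    2    3    4    5
  a   3    2    3    3    3    4    5
  b   4    3    3    4    3    4    5
  b   5    4    4    4    4    4    5
Edit distance = dp[5][6] = 5

5


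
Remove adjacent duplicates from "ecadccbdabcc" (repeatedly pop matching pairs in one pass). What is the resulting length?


Input: ecadccbdabcc
Stack-based adjacent duplicate removal:
  Read 'e': push. Stack: e
  Read 'c': push. Stack: ec
  Read 'a': push. Stack: eca
  Read 'd': push. Stack: ecad
  Read 'c': push. Stack: ecadc
  Read 'c': matches stack top 'c' => pop. Stack: ecad
  Read 'b': push. Stack: ecadb
  Read 'd': push. Stack: ecadbd
  Read 'a': push. Stack: ecadbda
  Read 'b': push. Stack: ecadbdab
  Read 'c': push. Stack: ecadbdabc
  Read 'c': matches stack top 'c' => pop. Stack: ecadbdab
Final stack: "ecadbdab" (length 8)

8


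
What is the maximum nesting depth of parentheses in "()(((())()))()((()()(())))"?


Input: "()(((())()))()((()()(())))"
Tracking depth:
  Position 0 '(': depth becomes 1
  Position 1 ')': depth becomes 0
  Position 2 '(': depth becomes 1
  Position 3 '(': depth becomes 2
  Position 4 '(': depth becomes 3
  Position 5 '(': depth becomes 4
  Position 6 ')': depth becomes 3
  Position 7 ')': depth becomes 2
  Position 8 '(': depth becomes 3
  Position 9 ')': depth becomes 2
  Position 10 ')': depth becomes 1
  Position 11 ')': depth becomes 0
  Position 12 '(': depth becomes 1
  Position 13 ')': depth becomes 0
  Position 14 '(': depth becomes 1
  Position 15 '(': depth becomes 2
  Position 16 '(': depth becomes 3
  Position 17 ')': depth becomes 2
  Position 18 '(': depth becomes 3
  Position 19 ')': depth becomes 2
  Position 20 '(': depth becomes 3
  Position 21 '(': depth becomes 4
  Position 22 ')': depth becomes 3
  Position 23 ')': depth becomes 2
  Position 24 ')': depth becomes 1
  Position 25 ')': depth becomes 0
Maximum depth reached: 4

4


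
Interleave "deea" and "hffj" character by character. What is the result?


Interleaving "deea" and "hffj":
  Position 0: 'd' from first, 'h' from second => "dh"
  Position 1: 'e' from first, 'f' from second => "ef"
  Position 2: 'e' from first, 'f' from second => "ef"
  Position 3: 'a' from first, 'j' from second => "aj"
Result: dhefefaj

dhefefaj


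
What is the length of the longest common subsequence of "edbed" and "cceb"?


LCS of "edbed" and "cceb"
DP table:
           c    c    e    b
      0    0    0    0    0
  e   0    0    0    1    1
  d   0    0    0    1    1
  b   0    0    0    1    2
  e   0    0    0    1    2
  d   0    0    0    1    2
LCS length = dp[5][4] = 2

2


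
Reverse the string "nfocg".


Input: nfocg
Reading characters right to left:
  Position 4: 'g'
  Position 3: 'c'
  Position 2: 'o'
  Position 1: 'f'
  Position 0: 'n'
Reversed: gcofn

gcofn


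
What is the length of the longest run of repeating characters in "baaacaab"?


Input: "baaacaab"
Scanning for longest run:
  Position 1 ('a'): new char, reset run to 1
  Position 2 ('a'): continues run of 'a', length=2
  Position 3 ('a'): continues run of 'a', length=3
  Position 4 ('c'): new char, reset run to 1
  Position 5 ('a'): new char, reset run to 1
  Position 6 ('a'): continues run of 'a', length=2
  Position 7 ('b'): new char, reset run to 1
Longest run: 'a' with length 3

3


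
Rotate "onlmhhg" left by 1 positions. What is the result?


Input: "onlmhhg", rotate left by 1
First 1 characters: "o"
Remaining characters: "nlmhhg"
Concatenate remaining + first: "nlmhhg" + "o" = "nlmhhgo"

nlmhhgo


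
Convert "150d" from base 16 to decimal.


Input: "150d" in base 16
Positional expansion:
  Digit '1' (value 1) x 16^3 = 4096
  Digit '5' (value 5) x 16^2 = 1280
  Digit '0' (value 0) x 16^1 = 0
  Digit 'd' (value 13) x 16^0 = 13
Sum = 5389

5389


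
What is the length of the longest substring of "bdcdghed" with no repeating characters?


Input: "bdcdghed"
Sliding window (track last position of each char):
  Position 0 ('b'): window [0,0] length 1 -- new best
  Position 1 ('d'): window [0,1] length 2 -- new best
  Position 2 ('c'): window [0,2] length 3 -- new best
  Position 3 ('d'): repeat (last at 1), move window start to 2
  Position 3 ('d'): window [2,3] length 2
  Position 4 ('g'): window [2,4] length 3
  Position 5 ('h'): window [2,5] length 4 -- new best
  Position 6 ('e'): window [2,6] length 5 -- new best
  Position 7 ('d'): repeat (last at 3), move window start to 4
  Position 7 ('d'): window [4,7] length 4
Longest substring with no repeats: "cdghe" with length 5

5


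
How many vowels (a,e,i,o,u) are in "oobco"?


Input: oobco
Checking each character:
  'o' at position 0: vowel (running total: 1)
  'o' at position 1: vowel (running total: 2)
  'b' at position 2: consonant
  'c' at position 3: consonant
  'o' at position 4: vowel (running total: 3)
Total vowels: 3

3


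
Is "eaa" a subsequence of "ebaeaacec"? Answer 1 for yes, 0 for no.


Check if "eaa" is a subsequence of "ebaeaacec"
Greedy scan:
  Position 0 ('e'): matches sub[0] = 'e'
  Position 1 ('b'): no match needed
  Position 2 ('a'): matches sub[1] = 'a'
  Position 3 ('e'): no match needed
  Position 4 ('a'): matches sub[2] = 'a'
  Position 5 ('a'): no match needed
  Position 6 ('c'): no match needed
  Position 7 ('e'): no match needed
  Position 8 ('c'): no match needed
All 3 characters matched => is a subsequence

1


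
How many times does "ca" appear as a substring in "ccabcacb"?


Searching for "ca" in "ccabcacb"
Scanning each position:
  Position 0: "cc" => no
  Position 1: "ca" => MATCH
  Position 2: "ab" => no
  Position 3: "bc" => no
  Position 4: "ca" => MATCH
  Position 5: "ac" => no
  Position 6: "cb" => no
Total occurrences: 2

2


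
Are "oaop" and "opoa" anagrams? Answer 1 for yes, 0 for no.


Strings: "oaop", "opoa"
Sorted first:  aoop
Sorted second: aoop
Sorted forms match => anagrams

1


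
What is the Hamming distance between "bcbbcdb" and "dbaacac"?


Comparing "bcbbcdb" and "dbaacac" position by position:
  Position 0: 'b' vs 'd' => differ
  Position 1: 'c' vs 'b' => differ
  Position 2: 'b' vs 'a' => differ
  Position 3: 'b' vs 'a' => differ
  Position 4: 'c' vs 'c' => same
  Position 5: 'd' vs 'a' => differ
  Position 6: 'b' vs 'c' => differ
Total differences (Hamming distance): 6

6


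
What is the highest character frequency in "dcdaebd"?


Input: dcdaebd
Character counts:
  'a': 1
  'b': 1
  'c': 1
  'd': 3
  'e': 1
Maximum frequency: 3

3


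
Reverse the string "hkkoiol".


Input: hkkoiol
Reading characters right to left:
  Position 6: 'l'
  Position 5: 'o'
  Position 4: 'i'
  Position 3: 'o'
  Position 2: 'k'
  Position 1: 'k'
  Position 0: 'h'
Reversed: loiokkh

loiokkh


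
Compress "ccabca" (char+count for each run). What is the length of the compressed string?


Input: ccabca
Runs:
  'c' x 2 => "c2"
  'a' x 1 => "a1"
  'b' x 1 => "b1"
  'c' x 1 => "c1"
  'a' x 1 => "a1"
Compressed: "c2a1b1c1a1"
Compressed length: 10

10


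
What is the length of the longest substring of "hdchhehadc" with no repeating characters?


Input: "hdchhehadc"
Sliding window (track last position of each char):
  Position 0 ('h'): window [0,0] length 1 -- new best
  Position 1 ('d'): window [0,1] length 2 -- new best
  Position 2 ('c'): window [0,2] length 3 -- new best
  Position 3 ('h'): repeat (last at 0), move window start to 1
  Position 3 ('h'): window [1,3] length 3
  Position 4 ('h'): repeat (last at 3), move window start to 4
  Position 4 ('h'): window [4,4] length 1
  Position 5 ('e'): window [4,5] length 2
  Position 6 ('h'): repeat (last at 4), move window start to 5
  Position 6 ('h'): window [5,6] length 2
  Position 7 ('a'): window [5,7] length 3
  Position 8 ('d'): window [5,8] length 4 -- new best
  Position 9 ('c'): window [5,9] length 5 -- new best
Longest substring with no repeats: "ehadc" with length 5

5


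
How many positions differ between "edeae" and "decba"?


Comparing "edeae" and "decba" position by position:
  Position 0: 'e' vs 'd' => DIFFER
  Position 1: 'd' vs 'e' => DIFFER
  Position 2: 'e' vs 'c' => DIFFER
  Position 3: 'a' vs 'b' => DIFFER
  Position 4: 'e' vs 'a' => DIFFER
Positions that differ: 5

5


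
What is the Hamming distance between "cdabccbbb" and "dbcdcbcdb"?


Comparing "cdabccbbb" and "dbcdcbcdb" position by position:
  Position 0: 'c' vs 'd' => differ
  Position 1: 'd' vs 'b' => differ
  Position 2: 'a' vs 'c' => differ
  Position 3: 'b' vs 'd' => differ
  Position 4: 'c' vs 'c' => same
  Position 5: 'c' vs 'b' => differ
  Position 6: 'b' vs 'c' => differ
  Position 7: 'b' vs 'd' => differ
  Position 8: 'b' vs 'b' => same
Total differences (Hamming distance): 7

7


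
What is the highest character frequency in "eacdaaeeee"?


Input: eacdaaeeee
Character counts:
  'a': 3
  'c': 1
  'd': 1
  'e': 5
Maximum frequency: 5

5


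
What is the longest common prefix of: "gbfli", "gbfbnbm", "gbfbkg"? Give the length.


Words: gbfli, gbfbnbm, gbfbkg
  Position 0: all 'g' => match
  Position 1: all 'b' => match
  Position 2: all 'f' => match
  Position 3: ('l', 'b', 'b') => mismatch, stop
LCP = "gbf" (length 3)

3


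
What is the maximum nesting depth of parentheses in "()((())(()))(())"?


Input: "()((())(()))(())"
Tracking depth:
  Position 0 '(': depth becomes 1
  Position 1 ')': depth becomes 0
  Position 2 '(': depth becomes 1
  Position 3 '(': depth becomes 2
  Position 4 '(': depth becomes 3
  Position 5 ')': depth becomes 2
  Position 6 ')': depth becomes 1
  Position 7 '(': depth becomes 2
  Position 8 '(': depth becomes 3
  Position 9 ')': depth becomes 2
  Position 10 ')': depth becomes 1
  Position 11 ')': depth becomes 0
  Position 12 '(': depth becomes 1
  Position 13 '(': depth becomes 2
  Position 14 ')': depth becomes 1
  Position 15 ')': depth becomes 0
Maximum depth reached: 3

3


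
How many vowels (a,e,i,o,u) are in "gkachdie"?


Input: gkachdie
Checking each character:
  'g' at position 0: consonant
  'k' at position 1: consonant
  'a' at position 2: vowel (running total: 1)
  'c' at position 3: consonant
  'h' at position 4: consonant
  'd' at position 5: consonant
  'i' at position 6: vowel (running total: 2)
  'e' at position 7: vowel (running total: 3)
Total vowels: 3

3


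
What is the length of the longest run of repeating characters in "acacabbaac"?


Input: "acacabbaac"
Scanning for longest run:
  Position 1 ('c'): new char, reset run to 1
  Position 2 ('a'): new char, reset run to 1
  Position 3 ('c'): new char, reset run to 1
  Position 4 ('a'): new char, reset run to 1
  Position 5 ('b'): new char, reset run to 1
  Position 6 ('b'): continues run of 'b', length=2
  Position 7 ('a'): new char, reset run to 1
  Position 8 ('a'): continues run of 'a', length=2
  Position 9 ('c'): new char, reset run to 1
Longest run: 'b' with length 2

2


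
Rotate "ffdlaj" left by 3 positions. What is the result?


Input: "ffdlaj", rotate left by 3
First 3 characters: "ffd"
Remaining characters: "laj"
Concatenate remaining + first: "laj" + "ffd" = "lajffd"

lajffd


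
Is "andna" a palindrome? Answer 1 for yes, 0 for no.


Input: andna
Reversed: andna
  Compare pos 0 ('a') with pos 4 ('a'): match
  Compare pos 1 ('n') with pos 3 ('n'): match
Result: palindrome

1


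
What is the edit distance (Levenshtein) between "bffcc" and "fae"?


Computing edit distance: "bffcc" -> "fae"
DP table:
           f    a    e
      0    1    2    3
  b   1    1    2    3
  f   2    1    2    3
  f   3    2    2    3
  c   4    3    3    3
  c   5    4    4    4
Edit distance = dp[5][3] = 4

4


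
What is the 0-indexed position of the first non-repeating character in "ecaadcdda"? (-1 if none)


Input: ecaadcdda
Character frequencies:
  'a': 3
  'c': 2
  'd': 3
  'e': 1
Scanning left to right for freq == 1:
  Position 0 ('e'): unique! => answer = 0

0


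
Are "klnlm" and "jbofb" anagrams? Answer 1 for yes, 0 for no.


Strings: "klnlm", "jbofb"
Sorted first:  kllmn
Sorted second: bbfjo
Differ at position 0: 'k' vs 'b' => not anagrams

0


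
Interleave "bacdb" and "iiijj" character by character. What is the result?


Interleaving "bacdb" and "iiijj":
  Position 0: 'b' from first, 'i' from second => "bi"
  Position 1: 'a' from first, 'i' from second => "ai"
  Position 2: 'c' from first, 'i' from second => "ci"
  Position 3: 'd' from first, 'j' from second => "dj"
  Position 4: 'b' from first, 'j' from second => "bj"
Result: biaicidjbj

biaicidjbj


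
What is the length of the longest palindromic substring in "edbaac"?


Input: "edbaac"
Checking substrings for palindromes:
  [3:5] "aa" (len 2) => palindrome
Longest palindromic substring: "aa" with length 2

2


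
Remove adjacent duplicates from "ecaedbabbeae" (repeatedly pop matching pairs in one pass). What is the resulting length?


Input: ecaedbabbeae
Stack-based adjacent duplicate removal:
  Read 'e': push. Stack: e
  Read 'c': push. Stack: ec
  Read 'a': push. Stack: eca
  Read 'e': push. Stack: ecae
  Read 'd': push. Stack: ecaed
  Read 'b': push. Stack: ecaedb
  Read 'a': push. Stack: ecaedba
  Read 'b': push. Stack: ecaedbab
  Read 'b': matches stack top 'b' => pop. Stack: ecaedba
  Read 'e': push. Stack: ecaedbae
  Read 'a': push. Stack: ecaedbaea
  Read 'e': push. Stack: ecaedbaeae
Final stack: "ecaedbaeae" (length 10)

10


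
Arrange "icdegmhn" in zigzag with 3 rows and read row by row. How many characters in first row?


Zigzag "icdegmhn" into 3 rows:
Placing characters:
  'i' => row 0
  'c' => row 1
  'd' => row 2
  'e' => row 1
  'g' => row 0
  'm' => row 1
  'h' => row 2
  'n' => row 1
Rows:
  Row 0: "ig"
  Row 1: "cemn"
  Row 2: "dh"
First row length: 2

2


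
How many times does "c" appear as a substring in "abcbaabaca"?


Searching for "c" in "abcbaabaca"
Scanning each position:
  Position 0: "a" => no
  Position 1: "b" => no
  Position 2: "c" => MATCH
  Position 3: "b" => no
  Position 4: "a" => no
  Position 5: "a" => no
  Position 6: "b" => no
  Position 7: "a" => no
  Position 8: "c" => MATCH
  Position 9: "a" => no
Total occurrences: 2

2


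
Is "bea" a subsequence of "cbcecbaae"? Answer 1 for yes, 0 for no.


Check if "bea" is a subsequence of "cbcecbaae"
Greedy scan:
  Position 0 ('c'): no match needed
  Position 1 ('b'): matches sub[0] = 'b'
  Position 2 ('c'): no match needed
  Position 3 ('e'): matches sub[1] = 'e'
  Position 4 ('c'): no match needed
  Position 5 ('b'): no match needed
  Position 6 ('a'): matches sub[2] = 'a'
  Position 7 ('a'): no match needed
  Position 8 ('e'): no match needed
All 3 characters matched => is a subsequence

1


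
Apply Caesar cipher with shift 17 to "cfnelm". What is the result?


Caesar cipher: shift "cfnelm" by 17
  'c' (pos 2) + 17 = pos 19 = 't'
  'f' (pos 5) + 17 = pos 22 = 'w'
  'n' (pos 13) + 17 = pos 4 = 'e'
  'e' (pos 4) + 17 = pos 21 = 'v'
  'l' (pos 11) + 17 = pos 2 = 'c'
  'm' (pos 12) + 17 = pos 3 = 'd'
Result: twevcd

twevcd


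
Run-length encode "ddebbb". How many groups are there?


Input: ddebbb
Scanning for consecutive runs:
  Group 1: 'd' x 2 (positions 0-1)
  Group 2: 'e' x 1 (positions 2-2)
  Group 3: 'b' x 3 (positions 3-5)
Total groups: 3

3


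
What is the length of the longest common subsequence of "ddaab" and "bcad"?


LCS of "ddaab" and "bcad"
DP table:
           b    c    a    d
      0    0    0    0    0
  d   0    0    0    0    1
  d   0    0    0    0    1
  a   0    0    0    1    1
  a   0    0    0    1    1
  b   0    1    1    1    1
LCS length = dp[5][4] = 1

1


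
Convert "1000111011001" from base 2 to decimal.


Input: "1000111011001" in base 2
Positional expansion:
  Digit '1' (value 1) x 2^12 = 4096
  Digit '0' (value 0) x 2^11 = 0
  Digit '0' (value 0) x 2^10 = 0
  Digit '0' (value 0) x 2^9 = 0
  Digit '1' (value 1) x 2^8 = 256
  Digit '1' (value 1) x 2^7 = 128
  Digit '1' (value 1) x 2^6 = 64
  Digit '0' (value 0) x 2^5 = 0
  Digit '1' (value 1) x 2^4 = 16
  Digit '1' (value 1) x 2^3 = 8
  Digit '0' (value 0) x 2^2 = 0
  Digit '0' (value 0) x 2^1 = 0
  Digit '1' (value 1) x 2^0 = 1
Sum = 4569

4569


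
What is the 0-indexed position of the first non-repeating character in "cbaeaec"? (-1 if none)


Input: cbaeaec
Character frequencies:
  'a': 2
  'b': 1
  'c': 2
  'e': 2
Scanning left to right for freq == 1:
  Position 0 ('c'): freq=2, skip
  Position 1 ('b'): unique! => answer = 1

1


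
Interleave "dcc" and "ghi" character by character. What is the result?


Interleaving "dcc" and "ghi":
  Position 0: 'd' from first, 'g' from second => "dg"
  Position 1: 'c' from first, 'h' from second => "ch"
  Position 2: 'c' from first, 'i' from second => "ci"
Result: dgchci

dgchci


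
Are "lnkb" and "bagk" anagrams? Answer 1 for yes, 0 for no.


Strings: "lnkb", "bagk"
Sorted first:  bkln
Sorted second: abgk
Differ at position 0: 'b' vs 'a' => not anagrams

0


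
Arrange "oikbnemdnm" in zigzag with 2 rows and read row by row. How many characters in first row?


Zigzag "oikbnemdnm" into 2 rows:
Placing characters:
  'o' => row 0
  'i' => row 1
  'k' => row 0
  'b' => row 1
  'n' => row 0
  'e' => row 1
  'm' => row 0
  'd' => row 1
  'n' => row 0
  'm' => row 1
Rows:
  Row 0: "oknmn"
  Row 1: "ibedm"
First row length: 5

5


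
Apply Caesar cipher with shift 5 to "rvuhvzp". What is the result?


Caesar cipher: shift "rvuhvzp" by 5
  'r' (pos 17) + 5 = pos 22 = 'w'
  'v' (pos 21) + 5 = pos 0 = 'a'
  'u' (pos 20) + 5 = pos 25 = 'z'
  'h' (pos 7) + 5 = pos 12 = 'm'
  'v' (pos 21) + 5 = pos 0 = 'a'
  'z' (pos 25) + 5 = pos 4 = 'e'
  'p' (pos 15) + 5 = pos 20 = 'u'
Result: wazmaeu

wazmaeu


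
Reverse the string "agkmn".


Input: agkmn
Reading characters right to left:
  Position 4: 'n'
  Position 3: 'm'
  Position 2: 'k'
  Position 1: 'g'
  Position 0: 'a'
Reversed: nmkga

nmkga


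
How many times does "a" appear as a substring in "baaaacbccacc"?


Searching for "a" in "baaaacbccacc"
Scanning each position:
  Position 0: "b" => no
  Position 1: "a" => MATCH
  Position 2: "a" => MATCH
  Position 3: "a" => MATCH
  Position 4: "a" => MATCH
  Position 5: "c" => no
  Position 6: "b" => no
  Position 7: "c" => no
  Position 8: "c" => no
  Position 9: "a" => MATCH
  Position 10: "c" => no
  Position 11: "c" => no
Total occurrences: 5

5


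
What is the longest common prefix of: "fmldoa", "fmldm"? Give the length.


Words: fmldoa, fmldm
  Position 0: all 'f' => match
  Position 1: all 'm' => match
  Position 2: all 'l' => match
  Position 3: all 'd' => match
  Position 4: ('o', 'm') => mismatch, stop
LCP = "fmld" (length 4)

4


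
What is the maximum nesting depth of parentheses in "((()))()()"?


Input: "((()))()()"
Tracking depth:
  Position 0 '(': depth becomes 1
  Position 1 '(': depth becomes 2
  Position 2 '(': depth becomes 3
  Position 3 ')': depth becomes 2
  Position 4 ')': depth becomes 1
  Position 5 ')': depth becomes 0
  Position 6 '(': depth becomes 1
  Position 7 ')': depth becomes 0
  Position 8 '(': depth becomes 1
  Position 9 ')': depth becomes 0
Maximum depth reached: 3

3


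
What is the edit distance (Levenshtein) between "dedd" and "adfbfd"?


Computing edit distance: "dedd" -> "adfbfd"
DP table:
           a    d    f    b    f    d
      0    1    2    3    4    5    6
  d   1    1    1    2    3    4    5
  e   2    2    2    2    3    4    5
  d   3    3    2    3    3    4    4
  d   4    4    3    3    4    4    4
Edit distance = dp[4][6] = 4

4


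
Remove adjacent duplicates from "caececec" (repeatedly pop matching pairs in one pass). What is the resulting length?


Input: caececec
Stack-based adjacent duplicate removal:
  Read 'c': push. Stack: c
  Read 'a': push. Stack: ca
  Read 'e': push. Stack: cae
  Read 'c': push. Stack: caec
  Read 'e': push. Stack: caece
  Read 'c': push. Stack: caecec
  Read 'e': push. Stack: caecece
  Read 'c': push. Stack: caececec
Final stack: "caececec" (length 8)

8


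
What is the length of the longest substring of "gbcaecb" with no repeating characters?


Input: "gbcaecb"
Sliding window (track last position of each char):
  Position 0 ('g'): window [0,0] length 1 -- new best
  Position 1 ('b'): window [0,1] length 2 -- new best
  Position 2 ('c'): window [0,2] length 3 -- new best
  Position 3 ('a'): window [0,3] length 4 -- new best
  Position 4 ('e'): window [0,4] length 5 -- new best
  Position 5 ('c'): repeat (last at 2), move window start to 3
  Position 5 ('c'): window [3,5] length 3
  Position 6 ('b'): window [3,6] length 4
Longest substring with no repeats: "gbcae" with length 5

5


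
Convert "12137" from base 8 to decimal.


Input: "12137" in base 8
Positional expansion:
  Digit '1' (value 1) x 8^4 = 4096
  Digit '2' (value 2) x 8^3 = 1024
  Digit '1' (value 1) x 8^2 = 64
  Digit '3' (value 3) x 8^1 = 24
  Digit '7' (value 7) x 8^0 = 7
Sum = 5215

5215


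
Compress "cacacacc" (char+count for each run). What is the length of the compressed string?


Input: cacacacc
Runs:
  'c' x 1 => "c1"
  'a' x 1 => "a1"
  'c' x 1 => "c1"
  'a' x 1 => "a1"
  'c' x 1 => "c1"
  'a' x 1 => "a1"
  'c' x 2 => "c2"
Compressed: "c1a1c1a1c1a1c2"
Compressed length: 14

14


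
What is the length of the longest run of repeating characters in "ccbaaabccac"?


Input: "ccbaaabccac"
Scanning for longest run:
  Position 1 ('c'): continues run of 'c', length=2
  Position 2 ('b'): new char, reset run to 1
  Position 3 ('a'): new char, reset run to 1
  Position 4 ('a'): continues run of 'a', length=2
  Position 5 ('a'): continues run of 'a', length=3
  Position 6 ('b'): new char, reset run to 1
  Position 7 ('c'): new char, reset run to 1
  Position 8 ('c'): continues run of 'c', length=2
  Position 9 ('a'): new char, reset run to 1
  Position 10 ('c'): new char, reset run to 1
Longest run: 'a' with length 3

3


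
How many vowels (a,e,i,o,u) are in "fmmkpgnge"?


Input: fmmkpgnge
Checking each character:
  'f' at position 0: consonant
  'm' at position 1: consonant
  'm' at position 2: consonant
  'k' at position 3: consonant
  'p' at position 4: consonant
  'g' at position 5: consonant
  'n' at position 6: consonant
  'g' at position 7: consonant
  'e' at position 8: vowel (running total: 1)
Total vowels: 1

1


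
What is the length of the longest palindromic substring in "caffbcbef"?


Input: "caffbcbef"
Checking substrings for palindromes:
  [4:7] "bcb" (len 3) => palindrome
  [2:4] "ff" (len 2) => palindrome
Longest palindromic substring: "bcb" with length 3

3


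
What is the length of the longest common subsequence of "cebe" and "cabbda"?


LCS of "cebe" and "cabbda"
DP table:
           c    a    b    b    d    a
      0    0    0    0    0    0    0
  c   0    1    1    1    1    1    1
  e   0    1    1    1    1    1    1
  b   0    1    1    2    2    2    2
  e   0    1    1    2    2    2    2
LCS length = dp[4][6] = 2

2


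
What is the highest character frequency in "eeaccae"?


Input: eeaccae
Character counts:
  'a': 2
  'c': 2
  'e': 3
Maximum frequency: 3

3


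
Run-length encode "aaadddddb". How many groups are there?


Input: aaadddddb
Scanning for consecutive runs:
  Group 1: 'a' x 3 (positions 0-2)
  Group 2: 'd' x 5 (positions 3-7)
  Group 3: 'b' x 1 (positions 8-8)
Total groups: 3

3


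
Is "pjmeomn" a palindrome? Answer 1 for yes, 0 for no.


Input: pjmeomn
Reversed: nmoemjp
  Compare pos 0 ('p') with pos 6 ('n'): MISMATCH
  Compare pos 1 ('j') with pos 5 ('m'): MISMATCH
  Compare pos 2 ('m') with pos 4 ('o'): MISMATCH
Result: not a palindrome

0


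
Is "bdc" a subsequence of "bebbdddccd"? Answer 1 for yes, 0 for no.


Check if "bdc" is a subsequence of "bebbdddccd"
Greedy scan:
  Position 0 ('b'): matches sub[0] = 'b'
  Position 1 ('e'): no match needed
  Position 2 ('b'): no match needed
  Position 3 ('b'): no match needed
  Position 4 ('d'): matches sub[1] = 'd'
  Position 5 ('d'): no match needed
  Position 6 ('d'): no match needed
  Position 7 ('c'): matches sub[2] = 'c'
  Position 8 ('c'): no match needed
  Position 9 ('d'): no match needed
All 3 characters matched => is a subsequence

1


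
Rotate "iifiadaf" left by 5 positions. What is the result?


Input: "iifiadaf", rotate left by 5
First 5 characters: "iifia"
Remaining characters: "daf"
Concatenate remaining + first: "daf" + "iifia" = "dafiifia"

dafiifia


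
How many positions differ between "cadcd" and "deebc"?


Comparing "cadcd" and "deebc" position by position:
  Position 0: 'c' vs 'd' => DIFFER
  Position 1: 'a' vs 'e' => DIFFER
  Position 2: 'd' vs 'e' => DIFFER
  Position 3: 'c' vs 'b' => DIFFER
  Position 4: 'd' vs 'c' => DIFFER
Positions that differ: 5

5


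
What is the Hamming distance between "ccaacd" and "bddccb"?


Comparing "ccaacd" and "bddccb" position by position:
  Position 0: 'c' vs 'b' => differ
  Position 1: 'c' vs 'd' => differ
  Position 2: 'a' vs 'd' => differ
  Position 3: 'a' vs 'c' => differ
  Position 4: 'c' vs 'c' => same
  Position 5: 'd' vs 'b' => differ
Total differences (Hamming distance): 5

5


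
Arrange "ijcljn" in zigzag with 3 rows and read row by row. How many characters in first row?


Zigzag "ijcljn" into 3 rows:
Placing characters:
  'i' => row 0
  'j' => row 1
  'c' => row 2
  'l' => row 1
  'j' => row 0
  'n' => row 1
Rows:
  Row 0: "ij"
  Row 1: "jln"
  Row 2: "c"
First row length: 2

2


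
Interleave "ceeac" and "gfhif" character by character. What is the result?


Interleaving "ceeac" and "gfhif":
  Position 0: 'c' from first, 'g' from second => "cg"
  Position 1: 'e' from first, 'f' from second => "ef"
  Position 2: 'e' from first, 'h' from second => "eh"
  Position 3: 'a' from first, 'i' from second => "ai"
  Position 4: 'c' from first, 'f' from second => "cf"
Result: cgefehaicf

cgefehaicf


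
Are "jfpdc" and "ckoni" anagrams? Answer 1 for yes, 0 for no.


Strings: "jfpdc", "ckoni"
Sorted first:  cdfjp
Sorted second: cikno
Differ at position 1: 'd' vs 'i' => not anagrams

0


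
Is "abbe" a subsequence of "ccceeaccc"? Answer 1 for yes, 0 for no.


Check if "abbe" is a subsequence of "ccceeaccc"
Greedy scan:
  Position 0 ('c'): no match needed
  Position 1 ('c'): no match needed
  Position 2 ('c'): no match needed
  Position 3 ('e'): no match needed
  Position 4 ('e'): no match needed
  Position 5 ('a'): matches sub[0] = 'a'
  Position 6 ('c'): no match needed
  Position 7 ('c'): no match needed
  Position 8 ('c'): no match needed
Only matched 1/4 characters => not a subsequence

0


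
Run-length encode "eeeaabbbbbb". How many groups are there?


Input: eeeaabbbbbb
Scanning for consecutive runs:
  Group 1: 'e' x 3 (positions 0-2)
  Group 2: 'a' x 2 (positions 3-4)
  Group 3: 'b' x 6 (positions 5-10)
Total groups: 3

3


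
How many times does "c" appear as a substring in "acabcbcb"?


Searching for "c" in "acabcbcb"
Scanning each position:
  Position 0: "a" => no
  Position 1: "c" => MATCH
  Position 2: "a" => no
  Position 3: "b" => no
  Position 4: "c" => MATCH
  Position 5: "b" => no
  Position 6: "c" => MATCH
  Position 7: "b" => no
Total occurrences: 3

3


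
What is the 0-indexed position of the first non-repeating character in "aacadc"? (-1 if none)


Input: aacadc
Character frequencies:
  'a': 3
  'c': 2
  'd': 1
Scanning left to right for freq == 1:
  Position 0 ('a'): freq=3, skip
  Position 1 ('a'): freq=3, skip
  Position 2 ('c'): freq=2, skip
  Position 3 ('a'): freq=3, skip
  Position 4 ('d'): unique! => answer = 4

4


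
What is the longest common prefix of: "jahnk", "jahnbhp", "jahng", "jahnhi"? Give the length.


Words: jahnk, jahnbhp, jahng, jahnhi
  Position 0: all 'j' => match
  Position 1: all 'a' => match
  Position 2: all 'h' => match
  Position 3: all 'n' => match
  Position 4: ('k', 'b', 'g', 'h') => mismatch, stop
LCP = "jahn" (length 4)

4


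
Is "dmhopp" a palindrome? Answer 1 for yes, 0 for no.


Input: dmhopp
Reversed: ppohmd
  Compare pos 0 ('d') with pos 5 ('p'): MISMATCH
  Compare pos 1 ('m') with pos 4 ('p'): MISMATCH
  Compare pos 2 ('h') with pos 3 ('o'): MISMATCH
Result: not a palindrome

0


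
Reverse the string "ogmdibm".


Input: ogmdibm
Reading characters right to left:
  Position 6: 'm'
  Position 5: 'b'
  Position 4: 'i'
  Position 3: 'd'
  Position 2: 'm'
  Position 1: 'g'
  Position 0: 'o'
Reversed: mbidmgo

mbidmgo


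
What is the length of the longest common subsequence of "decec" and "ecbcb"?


LCS of "decec" and "ecbcb"
DP table:
           e    c    b    c    b
      0    0    0    0    0    0
  d   0    0    0    0    0    0
  e   0    1    1    1    1    1
  c   0    1    2    2    2    2
  e   0    1    2    2    2    2
  c   0    1    2    2    3    3
LCS length = dp[5][5] = 3

3


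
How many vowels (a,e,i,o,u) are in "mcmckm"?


Input: mcmckm
Checking each character:
  'm' at position 0: consonant
  'c' at position 1: consonant
  'm' at position 2: consonant
  'c' at position 3: consonant
  'k' at position 4: consonant
  'm' at position 5: consonant
Total vowels: 0

0


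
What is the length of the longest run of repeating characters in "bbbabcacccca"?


Input: "bbbabcacccca"
Scanning for longest run:
  Position 1 ('b'): continues run of 'b', length=2
  Position 2 ('b'): continues run of 'b', length=3
  Position 3 ('a'): new char, reset run to 1
  Position 4 ('b'): new char, reset run to 1
  Position 5 ('c'): new char, reset run to 1
  Position 6 ('a'): new char, reset run to 1
  Position 7 ('c'): new char, reset run to 1
  Position 8 ('c'): continues run of 'c', length=2
  Position 9 ('c'): continues run of 'c', length=3
  Position 10 ('c'): continues run of 'c', length=4
  Position 11 ('a'): new char, reset run to 1
Longest run: 'c' with length 4

4


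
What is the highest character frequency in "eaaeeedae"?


Input: eaaeeedae
Character counts:
  'a': 3
  'd': 1
  'e': 5
Maximum frequency: 5

5


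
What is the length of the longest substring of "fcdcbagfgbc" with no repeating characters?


Input: "fcdcbagfgbc"
Sliding window (track last position of each char):
  Position 0 ('f'): window [0,0] length 1 -- new best
  Position 1 ('c'): window [0,1] length 2 -- new best
  Position 2 ('d'): window [0,2] length 3 -- new best
  Position 3 ('c'): repeat (last at 1), move window start to 2
  Position 3 ('c'): window [2,3] length 2
  Position 4 ('b'): window [2,4] length 3
  Position 5 ('a'): window [2,5] length 4 -- new best
  Position 6 ('g'): window [2,6] length 5 -- new best
  Position 7 ('f'): window [2,7] length 6 -- new best
  Position 8 ('g'): repeat (last at 6), move window start to 7
  Position 8 ('g'): window [7,8] length 2
  Position 9 ('b'): window [7,9] length 3
  Position 10 ('c'): window [7,10] length 4
Longest substring with no repeats: "dcbagf" with length 6

6


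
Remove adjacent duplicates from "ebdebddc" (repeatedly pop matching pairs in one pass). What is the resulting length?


Input: ebdebddc
Stack-based adjacent duplicate removal:
  Read 'e': push. Stack: e
  Read 'b': push. Stack: eb
  Read 'd': push. Stack: ebd
  Read 'e': push. Stack: ebde
  Read 'b': push. Stack: ebdeb
  Read 'd': push. Stack: ebdebd
  Read 'd': matches stack top 'd' => pop. Stack: ebdeb
  Read 'c': push. Stack: ebdebc
Final stack: "ebdebc" (length 6)

6


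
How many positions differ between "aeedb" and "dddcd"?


Comparing "aeedb" and "dddcd" position by position:
  Position 0: 'a' vs 'd' => DIFFER
  Position 1: 'e' vs 'd' => DIFFER
  Position 2: 'e' vs 'd' => DIFFER
  Position 3: 'd' vs 'c' => DIFFER
  Position 4: 'b' vs 'd' => DIFFER
Positions that differ: 5

5


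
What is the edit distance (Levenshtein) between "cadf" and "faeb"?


Computing edit distance: "cadf" -> "faeb"
DP table:
           f    a    e    b
      0    1    2    3    4
  c   1    1    2    3    4
  a   2    2    1    2    3
  d   3    3    2    2    3
  f   4    3    3    3    3
Edit distance = dp[4][4] = 3

3


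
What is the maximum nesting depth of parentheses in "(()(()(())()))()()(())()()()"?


Input: "(()(()(())()))()()(())()()()"
Tracking depth:
  Position 0 '(': depth becomes 1
  Position 1 '(': depth becomes 2
  Position 2 ')': depth becomes 1
  Position 3 '(': depth becomes 2
  Position 4 '(': depth becomes 3
  Position 5 ')': depth becomes 2
  Position 6 '(': depth becomes 3
  Position 7 '(': depth becomes 4
  Position 8 ')': depth becomes 3
  Position 9 ')': depth becomes 2
  Position 10 '(': depth becomes 3
  Position 11 ')': depth becomes 2
  Position 12 ')': depth becomes 1
  Position 13 ')': depth becomes 0
  Position 14 '(': depth becomes 1
  Position 15 ')': depth becomes 0
  Position 16 '(': depth becomes 1
  Position 17 ')': depth becomes 0
  Position 18 '(': depth becomes 1
  Position 19 '(': depth becomes 2
  Position 20 ')': depth becomes 1
  Position 21 ')': depth becomes 0
  Position 22 '(': depth becomes 1
  Position 23 ')': depth becomes 0
  Position 24 '(': depth becomes 1
  Position 25 ')': depth becomes 0
  Position 26 '(': depth becomes 1
  Position 27 ')': depth becomes 0
Maximum depth reached: 4

4


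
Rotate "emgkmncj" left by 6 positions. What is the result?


Input: "emgkmncj", rotate left by 6
First 6 characters: "emgkmn"
Remaining characters: "cj"
Concatenate remaining + first: "cj" + "emgkmn" = "cjemgkmn"

cjemgkmn


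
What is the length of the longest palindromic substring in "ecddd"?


Input: "ecddd"
Checking substrings for palindromes:
  [2:5] "ddd" (len 3) => palindrome
  [2:4] "dd" (len 2) => palindrome
  [3:5] "dd" (len 2) => palindrome
Longest palindromic substring: "ddd" with length 3

3


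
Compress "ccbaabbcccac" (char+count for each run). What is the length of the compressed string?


Input: ccbaabbcccac
Runs:
  'c' x 2 => "c2"
  'b' x 1 => "b1"
  'a' x 2 => "a2"
  'b' x 2 => "b2"
  'c' x 3 => "c3"
  'a' x 1 => "a1"
  'c' x 1 => "c1"
Compressed: "c2b1a2b2c3a1c1"
Compressed length: 14

14


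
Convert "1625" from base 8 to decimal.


Input: "1625" in base 8
Positional expansion:
  Digit '1' (value 1) x 8^3 = 512
  Digit '6' (value 6) x 8^2 = 384
  Digit '2' (value 2) x 8^1 = 16
  Digit '5' (value 5) x 8^0 = 5
Sum = 917

917


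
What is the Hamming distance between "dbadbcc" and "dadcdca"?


Comparing "dbadbcc" and "dadcdca" position by position:
  Position 0: 'd' vs 'd' => same
  Position 1: 'b' vs 'a' => differ
  Position 2: 'a' vs 'd' => differ
  Position 3: 'd' vs 'c' => differ
  Position 4: 'b' vs 'd' => differ
  Position 5: 'c' vs 'c' => same
  Position 6: 'c' vs 'a' => differ
Total differences (Hamming distance): 5

5


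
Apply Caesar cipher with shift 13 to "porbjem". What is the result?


Caesar cipher: shift "porbjem" by 13
  'p' (pos 15) + 13 = pos 2 = 'c'
  'o' (pos 14) + 13 = pos 1 = 'b'
  'r' (pos 17) + 13 = pos 4 = 'e'
  'b' (pos 1) + 13 = pos 14 = 'o'
  'j' (pos 9) + 13 = pos 22 = 'w'
  'e' (pos 4) + 13 = pos 17 = 'r'
  'm' (pos 12) + 13 = pos 25 = 'z'
Result: cbeowrz

cbeowrz


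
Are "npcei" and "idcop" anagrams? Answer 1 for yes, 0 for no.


Strings: "npcei", "idcop"
Sorted first:  ceinp
Sorted second: cdiop
Differ at position 1: 'e' vs 'd' => not anagrams

0


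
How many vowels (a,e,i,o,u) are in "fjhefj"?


Input: fjhefj
Checking each character:
  'f' at position 0: consonant
  'j' at position 1: consonant
  'h' at position 2: consonant
  'e' at position 3: vowel (running total: 1)
  'f' at position 4: consonant
  'j' at position 5: consonant
Total vowels: 1

1


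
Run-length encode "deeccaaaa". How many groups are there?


Input: deeccaaaa
Scanning for consecutive runs:
  Group 1: 'd' x 1 (positions 0-0)
  Group 2: 'e' x 2 (positions 1-2)
  Group 3: 'c' x 2 (positions 3-4)
  Group 4: 'a' x 4 (positions 5-8)
Total groups: 4

4


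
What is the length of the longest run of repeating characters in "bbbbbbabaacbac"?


Input: "bbbbbbabaacbac"
Scanning for longest run:
  Position 1 ('b'): continues run of 'b', length=2
  Position 2 ('b'): continues run of 'b', length=3
  Position 3 ('b'): continues run of 'b', length=4
  Position 4 ('b'): continues run of 'b', length=5
  Position 5 ('b'): continues run of 'b', length=6
  Position 6 ('a'): new char, reset run to 1
  Position 7 ('b'): new char, reset run to 1
  Position 8 ('a'): new char, reset run to 1
  Position 9 ('a'): continues run of 'a', length=2
  Position 10 ('c'): new char, reset run to 1
  Position 11 ('b'): new char, reset run to 1
  Position 12 ('a'): new char, reset run to 1
  Position 13 ('c'): new char, reset run to 1
Longest run: 'b' with length 6

6


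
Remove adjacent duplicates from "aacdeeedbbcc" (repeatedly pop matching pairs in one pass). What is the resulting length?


Input: aacdeeedbbcc
Stack-based adjacent duplicate removal:
  Read 'a': push. Stack: a
  Read 'a': matches stack top 'a' => pop. Stack: (empty)
  Read 'c': push. Stack: c
  Read 'd': push. Stack: cd
  Read 'e': push. Stack: cde
  Read 'e': matches stack top 'e' => pop. Stack: cd
  Read 'e': push. Stack: cde
  Read 'd': push. Stack: cded
  Read 'b': push. Stack: cdedb
  Read 'b': matches stack top 'b' => pop. Stack: cded
  Read 'c': push. Stack: cdedc
  Read 'c': matches stack top 'c' => pop. Stack: cded
Final stack: "cded" (length 4)

4


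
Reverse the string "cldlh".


Input: cldlh
Reading characters right to left:
  Position 4: 'h'
  Position 3: 'l'
  Position 2: 'd'
  Position 1: 'l'
  Position 0: 'c'
Reversed: hldlc

hldlc


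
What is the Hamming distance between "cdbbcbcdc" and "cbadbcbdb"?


Comparing "cdbbcbcdc" and "cbadbcbdb" position by position:
  Position 0: 'c' vs 'c' => same
  Position 1: 'd' vs 'b' => differ
  Position 2: 'b' vs 'a' => differ
  Position 3: 'b' vs 'd' => differ
  Position 4: 'c' vs 'b' => differ
  Position 5: 'b' vs 'c' => differ
  Position 6: 'c' vs 'b' => differ
  Position 7: 'd' vs 'd' => same
  Position 8: 'c' vs 'b' => differ
Total differences (Hamming distance): 7

7


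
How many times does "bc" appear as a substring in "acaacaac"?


Searching for "bc" in "acaacaac"
Scanning each position:
  Position 0: "ac" => no
  Position 1: "ca" => no
  Position 2: "aa" => no
  Position 3: "ac" => no
  Position 4: "ca" => no
  Position 5: "aa" => no
  Position 6: "ac" => no
Total occurrences: 0

0


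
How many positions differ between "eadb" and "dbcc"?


Comparing "eadb" and "dbcc" position by position:
  Position 0: 'e' vs 'd' => DIFFER
  Position 1: 'a' vs 'b' => DIFFER
  Position 2: 'd' vs 'c' => DIFFER
  Position 3: 'b' vs 'c' => DIFFER
Positions that differ: 4

4


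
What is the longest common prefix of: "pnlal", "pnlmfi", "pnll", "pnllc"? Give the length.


Words: pnlal, pnlmfi, pnll, pnllc
  Position 0: all 'p' => match
  Position 1: all 'n' => match
  Position 2: all 'l' => match
  Position 3: ('a', 'm', 'l', 'l') => mismatch, stop
LCP = "pnl" (length 3)

3


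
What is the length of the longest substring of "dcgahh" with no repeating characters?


Input: "dcgahh"
Sliding window (track last position of each char):
  Position 0 ('d'): window [0,0] length 1 -- new best
  Position 1 ('c'): window [0,1] length 2 -- new best
  Position 2 ('g'): window [0,2] length 3 -- new best
  Position 3 ('a'): window [0,3] length 4 -- new best
  Position 4 ('h'): window [0,4] length 5 -- new best
  Position 5 ('h'): repeat (last at 4), move window start to 5
  Position 5 ('h'): window [5,5] length 1
Longest substring with no repeats: "dcgah" with length 5

5


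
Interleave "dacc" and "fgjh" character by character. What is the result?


Interleaving "dacc" and "fgjh":
  Position 0: 'd' from first, 'f' from second => "df"
  Position 1: 'a' from first, 'g' from second => "ag"
  Position 2: 'c' from first, 'j' from second => "cj"
  Position 3: 'c' from first, 'h' from second => "ch"
Result: dfagcjch

dfagcjch
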